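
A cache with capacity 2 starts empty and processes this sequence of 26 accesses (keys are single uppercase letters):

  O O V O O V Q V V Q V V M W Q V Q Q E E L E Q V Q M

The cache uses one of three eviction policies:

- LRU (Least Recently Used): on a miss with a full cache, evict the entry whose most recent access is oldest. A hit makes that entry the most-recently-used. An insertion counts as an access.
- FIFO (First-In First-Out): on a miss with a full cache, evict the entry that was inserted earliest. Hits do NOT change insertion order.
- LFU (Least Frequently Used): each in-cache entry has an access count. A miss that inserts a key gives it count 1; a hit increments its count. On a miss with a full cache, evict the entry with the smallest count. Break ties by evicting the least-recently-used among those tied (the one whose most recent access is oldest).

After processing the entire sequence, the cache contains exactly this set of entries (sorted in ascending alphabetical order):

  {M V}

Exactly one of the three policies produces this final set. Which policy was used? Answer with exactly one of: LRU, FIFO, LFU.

Answer: FIFO

Derivation:
Simulating under each policy and comparing final sets:
  LRU: final set = {M Q} -> differs
  FIFO: final set = {M V} -> MATCHES target
  LFU: final set = {M O} -> differs
Only FIFO produces the target set.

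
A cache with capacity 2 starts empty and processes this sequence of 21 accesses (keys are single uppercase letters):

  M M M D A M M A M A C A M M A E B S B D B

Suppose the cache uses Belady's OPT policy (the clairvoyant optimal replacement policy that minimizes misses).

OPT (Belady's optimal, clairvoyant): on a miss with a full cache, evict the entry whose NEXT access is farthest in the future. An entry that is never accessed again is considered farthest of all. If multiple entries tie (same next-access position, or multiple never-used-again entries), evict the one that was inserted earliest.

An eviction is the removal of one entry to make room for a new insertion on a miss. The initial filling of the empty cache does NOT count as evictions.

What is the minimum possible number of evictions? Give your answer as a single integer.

OPT (Belady) simulation (capacity=2):
  1. access M: MISS. Cache: [M]
  2. access M: HIT. Next use of M: step 3. Cache: [M]
  3. access M: HIT. Next use of M: step 6. Cache: [M]
  4. access D: MISS. Cache: [M D]
  5. access A: MISS, evict D (next use: step 20). Cache: [M A]
  6. access M: HIT. Next use of M: step 7. Cache: [M A]
  7. access M: HIT. Next use of M: step 9. Cache: [M A]
  8. access A: HIT. Next use of A: step 10. Cache: [M A]
  9. access M: HIT. Next use of M: step 13. Cache: [M A]
  10. access A: HIT. Next use of A: step 12. Cache: [M A]
  11. access C: MISS, evict M (next use: step 13). Cache: [A C]
  12. access A: HIT. Next use of A: step 15. Cache: [A C]
  13. access M: MISS, evict C (next use: never). Cache: [A M]
  14. access M: HIT. Next use of M: never. Cache: [A M]
  15. access A: HIT. Next use of A: never. Cache: [A M]
  16. access E: MISS, evict A (next use: never). Cache: [M E]
  17. access B: MISS, evict M (next use: never). Cache: [E B]
  18. access S: MISS, evict E (next use: never). Cache: [B S]
  19. access B: HIT. Next use of B: step 21. Cache: [B S]
  20. access D: MISS, evict S (next use: never). Cache: [B D]
  21. access B: HIT. Next use of B: never. Cache: [B D]
Total: 12 hits, 9 misses, 7 evictions

Answer: 7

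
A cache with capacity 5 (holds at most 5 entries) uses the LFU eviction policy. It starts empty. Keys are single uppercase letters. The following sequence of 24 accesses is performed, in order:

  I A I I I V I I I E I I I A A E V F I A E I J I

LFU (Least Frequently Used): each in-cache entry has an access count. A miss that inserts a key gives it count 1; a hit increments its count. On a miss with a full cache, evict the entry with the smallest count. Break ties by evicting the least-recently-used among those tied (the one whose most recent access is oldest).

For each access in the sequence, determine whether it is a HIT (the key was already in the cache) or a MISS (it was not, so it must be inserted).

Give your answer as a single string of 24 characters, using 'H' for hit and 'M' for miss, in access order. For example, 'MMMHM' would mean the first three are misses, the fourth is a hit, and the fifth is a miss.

LFU simulation (capacity=5):
  1. access I: MISS. Cache: [I(c=1)]
  2. access A: MISS. Cache: [I(c=1) A(c=1)]
  3. access I: HIT, count now 2. Cache: [A(c=1) I(c=2)]
  4. access I: HIT, count now 3. Cache: [A(c=1) I(c=3)]
  5. access I: HIT, count now 4. Cache: [A(c=1) I(c=4)]
  6. access V: MISS. Cache: [A(c=1) V(c=1) I(c=4)]
  7. access I: HIT, count now 5. Cache: [A(c=1) V(c=1) I(c=5)]
  8. access I: HIT, count now 6. Cache: [A(c=1) V(c=1) I(c=6)]
  9. access I: HIT, count now 7. Cache: [A(c=1) V(c=1) I(c=7)]
  10. access E: MISS. Cache: [A(c=1) V(c=1) E(c=1) I(c=7)]
  11. access I: HIT, count now 8. Cache: [A(c=1) V(c=1) E(c=1) I(c=8)]
  12. access I: HIT, count now 9. Cache: [A(c=1) V(c=1) E(c=1) I(c=9)]
  13. access I: HIT, count now 10. Cache: [A(c=1) V(c=1) E(c=1) I(c=10)]
  14. access A: HIT, count now 2. Cache: [V(c=1) E(c=1) A(c=2) I(c=10)]
  15. access A: HIT, count now 3. Cache: [V(c=1) E(c=1) A(c=3) I(c=10)]
  16. access E: HIT, count now 2. Cache: [V(c=1) E(c=2) A(c=3) I(c=10)]
  17. access V: HIT, count now 2. Cache: [E(c=2) V(c=2) A(c=3) I(c=10)]
  18. access F: MISS. Cache: [F(c=1) E(c=2) V(c=2) A(c=3) I(c=10)]
  19. access I: HIT, count now 11. Cache: [F(c=1) E(c=2) V(c=2) A(c=3) I(c=11)]
  20. access A: HIT, count now 4. Cache: [F(c=1) E(c=2) V(c=2) A(c=4) I(c=11)]
  21. access E: HIT, count now 3. Cache: [F(c=1) V(c=2) E(c=3) A(c=4) I(c=11)]
  22. access I: HIT, count now 12. Cache: [F(c=1) V(c=2) E(c=3) A(c=4) I(c=12)]
  23. access J: MISS, evict F(c=1). Cache: [J(c=1) V(c=2) E(c=3) A(c=4) I(c=12)]
  24. access I: HIT, count now 13. Cache: [J(c=1) V(c=2) E(c=3) A(c=4) I(c=13)]
Total: 18 hits, 6 misses, 1 evictions

Answer: MMHHHMHHHMHHHHHHHMHHHHMH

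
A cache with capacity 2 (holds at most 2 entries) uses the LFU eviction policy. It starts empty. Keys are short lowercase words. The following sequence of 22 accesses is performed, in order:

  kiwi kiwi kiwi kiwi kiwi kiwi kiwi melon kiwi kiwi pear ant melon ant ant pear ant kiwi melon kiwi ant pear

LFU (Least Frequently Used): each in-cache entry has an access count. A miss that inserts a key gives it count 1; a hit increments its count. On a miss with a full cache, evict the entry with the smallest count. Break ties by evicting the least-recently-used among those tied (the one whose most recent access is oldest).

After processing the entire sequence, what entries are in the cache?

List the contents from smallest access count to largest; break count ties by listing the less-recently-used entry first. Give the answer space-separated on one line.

Answer: pear kiwi

Derivation:
LFU simulation (capacity=2):
  1. access kiwi: MISS. Cache: [kiwi(c=1)]
  2. access kiwi: HIT, count now 2. Cache: [kiwi(c=2)]
  3. access kiwi: HIT, count now 3. Cache: [kiwi(c=3)]
  4. access kiwi: HIT, count now 4. Cache: [kiwi(c=4)]
  5. access kiwi: HIT, count now 5. Cache: [kiwi(c=5)]
  6. access kiwi: HIT, count now 6. Cache: [kiwi(c=6)]
  7. access kiwi: HIT, count now 7. Cache: [kiwi(c=7)]
  8. access melon: MISS. Cache: [melon(c=1) kiwi(c=7)]
  9. access kiwi: HIT, count now 8. Cache: [melon(c=1) kiwi(c=8)]
  10. access kiwi: HIT, count now 9. Cache: [melon(c=1) kiwi(c=9)]
  11. access pear: MISS, evict melon(c=1). Cache: [pear(c=1) kiwi(c=9)]
  12. access ant: MISS, evict pear(c=1). Cache: [ant(c=1) kiwi(c=9)]
  13. access melon: MISS, evict ant(c=1). Cache: [melon(c=1) kiwi(c=9)]
  14. access ant: MISS, evict melon(c=1). Cache: [ant(c=1) kiwi(c=9)]
  15. access ant: HIT, count now 2. Cache: [ant(c=2) kiwi(c=9)]
  16. access pear: MISS, evict ant(c=2). Cache: [pear(c=1) kiwi(c=9)]
  17. access ant: MISS, evict pear(c=1). Cache: [ant(c=1) kiwi(c=9)]
  18. access kiwi: HIT, count now 10. Cache: [ant(c=1) kiwi(c=10)]
  19. access melon: MISS, evict ant(c=1). Cache: [melon(c=1) kiwi(c=10)]
  20. access kiwi: HIT, count now 11. Cache: [melon(c=1) kiwi(c=11)]
  21. access ant: MISS, evict melon(c=1). Cache: [ant(c=1) kiwi(c=11)]
  22. access pear: MISS, evict ant(c=1). Cache: [pear(c=1) kiwi(c=11)]
Total: 11 hits, 11 misses, 9 evictions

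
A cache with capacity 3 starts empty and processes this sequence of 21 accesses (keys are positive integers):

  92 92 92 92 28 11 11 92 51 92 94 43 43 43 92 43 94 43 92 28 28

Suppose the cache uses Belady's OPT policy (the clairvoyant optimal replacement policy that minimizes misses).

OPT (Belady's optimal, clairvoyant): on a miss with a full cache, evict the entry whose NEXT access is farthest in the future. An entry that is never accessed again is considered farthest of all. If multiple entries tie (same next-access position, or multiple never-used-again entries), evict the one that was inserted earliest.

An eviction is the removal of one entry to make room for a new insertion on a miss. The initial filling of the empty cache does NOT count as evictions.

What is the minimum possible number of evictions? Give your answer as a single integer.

Answer: 4

Derivation:
OPT (Belady) simulation (capacity=3):
  1. access 92: MISS. Cache: [92]
  2. access 92: HIT. Next use of 92: step 3. Cache: [92]
  3. access 92: HIT. Next use of 92: step 4. Cache: [92]
  4. access 92: HIT. Next use of 92: step 8. Cache: [92]
  5. access 28: MISS. Cache: [92 28]
  6. access 11: MISS. Cache: [92 28 11]
  7. access 11: HIT. Next use of 11: never. Cache: [92 28 11]
  8. access 92: HIT. Next use of 92: step 10. Cache: [92 28 11]
  9. access 51: MISS, evict 11 (next use: never). Cache: [92 28 51]
  10. access 92: HIT. Next use of 92: step 15. Cache: [92 28 51]
  11. access 94: MISS, evict 51 (next use: never). Cache: [92 28 94]
  12. access 43: MISS, evict 28 (next use: step 20). Cache: [92 94 43]
  13. access 43: HIT. Next use of 43: step 14. Cache: [92 94 43]
  14. access 43: HIT. Next use of 43: step 16. Cache: [92 94 43]
  15. access 92: HIT. Next use of 92: step 19. Cache: [92 94 43]
  16. access 43: HIT. Next use of 43: step 18. Cache: [92 94 43]
  17. access 94: HIT. Next use of 94: never. Cache: [92 94 43]
  18. access 43: HIT. Next use of 43: never. Cache: [92 94 43]
  19. access 92: HIT. Next use of 92: never. Cache: [92 94 43]
  20. access 28: MISS, evict 92 (next use: never). Cache: [94 43 28]
  21. access 28: HIT. Next use of 28: never. Cache: [94 43 28]
Total: 14 hits, 7 misses, 4 evictions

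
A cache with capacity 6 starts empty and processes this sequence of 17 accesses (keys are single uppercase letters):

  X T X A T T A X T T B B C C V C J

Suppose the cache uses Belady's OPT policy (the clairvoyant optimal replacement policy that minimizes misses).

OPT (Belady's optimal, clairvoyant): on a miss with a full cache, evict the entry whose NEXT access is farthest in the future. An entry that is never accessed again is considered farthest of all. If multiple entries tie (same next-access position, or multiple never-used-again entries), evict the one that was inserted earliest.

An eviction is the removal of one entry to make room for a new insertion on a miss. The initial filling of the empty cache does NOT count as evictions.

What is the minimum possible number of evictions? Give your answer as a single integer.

Answer: 1

Derivation:
OPT (Belady) simulation (capacity=6):
  1. access X: MISS. Cache: [X]
  2. access T: MISS. Cache: [X T]
  3. access X: HIT. Next use of X: step 8. Cache: [X T]
  4. access A: MISS. Cache: [X T A]
  5. access T: HIT. Next use of T: step 6. Cache: [X T A]
  6. access T: HIT. Next use of T: step 9. Cache: [X T A]
  7. access A: HIT. Next use of A: never. Cache: [X T A]
  8. access X: HIT. Next use of X: never. Cache: [X T A]
  9. access T: HIT. Next use of T: step 10. Cache: [X T A]
  10. access T: HIT. Next use of T: never. Cache: [X T A]
  11. access B: MISS. Cache: [X T A B]
  12. access B: HIT. Next use of B: never. Cache: [X T A B]
  13. access C: MISS. Cache: [X T A B C]
  14. access C: HIT. Next use of C: step 16. Cache: [X T A B C]
  15. access V: MISS. Cache: [X T A B C V]
  16. access C: HIT. Next use of C: never. Cache: [X T A B C V]
  17. access J: MISS, evict X (next use: never). Cache: [T A B C V J]
Total: 10 hits, 7 misses, 1 evictions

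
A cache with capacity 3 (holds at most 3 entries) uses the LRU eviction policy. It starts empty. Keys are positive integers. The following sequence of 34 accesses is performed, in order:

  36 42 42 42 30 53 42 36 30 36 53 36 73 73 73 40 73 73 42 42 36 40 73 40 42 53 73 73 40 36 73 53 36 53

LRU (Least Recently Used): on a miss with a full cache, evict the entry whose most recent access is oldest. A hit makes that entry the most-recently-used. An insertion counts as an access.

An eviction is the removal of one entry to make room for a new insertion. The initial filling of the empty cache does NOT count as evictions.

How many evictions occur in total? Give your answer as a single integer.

Answer: 16

Derivation:
LRU simulation (capacity=3):
  1. access 36: MISS. Cache (LRU->MRU): [36]
  2. access 42: MISS. Cache (LRU->MRU): [36 42]
  3. access 42: HIT. Cache (LRU->MRU): [36 42]
  4. access 42: HIT. Cache (LRU->MRU): [36 42]
  5. access 30: MISS. Cache (LRU->MRU): [36 42 30]
  6. access 53: MISS, evict 36. Cache (LRU->MRU): [42 30 53]
  7. access 42: HIT. Cache (LRU->MRU): [30 53 42]
  8. access 36: MISS, evict 30. Cache (LRU->MRU): [53 42 36]
  9. access 30: MISS, evict 53. Cache (LRU->MRU): [42 36 30]
  10. access 36: HIT. Cache (LRU->MRU): [42 30 36]
  11. access 53: MISS, evict 42. Cache (LRU->MRU): [30 36 53]
  12. access 36: HIT. Cache (LRU->MRU): [30 53 36]
  13. access 73: MISS, evict 30. Cache (LRU->MRU): [53 36 73]
  14. access 73: HIT. Cache (LRU->MRU): [53 36 73]
  15. access 73: HIT. Cache (LRU->MRU): [53 36 73]
  16. access 40: MISS, evict 53. Cache (LRU->MRU): [36 73 40]
  17. access 73: HIT. Cache (LRU->MRU): [36 40 73]
  18. access 73: HIT. Cache (LRU->MRU): [36 40 73]
  19. access 42: MISS, evict 36. Cache (LRU->MRU): [40 73 42]
  20. access 42: HIT. Cache (LRU->MRU): [40 73 42]
  21. access 36: MISS, evict 40. Cache (LRU->MRU): [73 42 36]
  22. access 40: MISS, evict 73. Cache (LRU->MRU): [42 36 40]
  23. access 73: MISS, evict 42. Cache (LRU->MRU): [36 40 73]
  24. access 40: HIT. Cache (LRU->MRU): [36 73 40]
  25. access 42: MISS, evict 36. Cache (LRU->MRU): [73 40 42]
  26. access 53: MISS, evict 73. Cache (LRU->MRU): [40 42 53]
  27. access 73: MISS, evict 40. Cache (LRU->MRU): [42 53 73]
  28. access 73: HIT. Cache (LRU->MRU): [42 53 73]
  29. access 40: MISS, evict 42. Cache (LRU->MRU): [53 73 40]
  30. access 36: MISS, evict 53. Cache (LRU->MRU): [73 40 36]
  31. access 73: HIT. Cache (LRU->MRU): [40 36 73]
  32. access 53: MISS, evict 40. Cache (LRU->MRU): [36 73 53]
  33. access 36: HIT. Cache (LRU->MRU): [73 53 36]
  34. access 53: HIT. Cache (LRU->MRU): [73 36 53]
Total: 15 hits, 19 misses, 16 evictions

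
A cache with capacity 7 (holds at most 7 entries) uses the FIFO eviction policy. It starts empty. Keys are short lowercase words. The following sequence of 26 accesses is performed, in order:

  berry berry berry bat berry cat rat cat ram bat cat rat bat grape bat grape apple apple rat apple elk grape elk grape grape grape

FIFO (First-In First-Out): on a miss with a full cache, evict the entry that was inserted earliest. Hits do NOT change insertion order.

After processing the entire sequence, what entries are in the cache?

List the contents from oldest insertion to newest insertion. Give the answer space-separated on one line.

FIFO simulation (capacity=7):
  1. access berry: MISS. Cache (old->new): [berry]
  2. access berry: HIT. Cache (old->new): [berry]
  3. access berry: HIT. Cache (old->new): [berry]
  4. access bat: MISS. Cache (old->new): [berry bat]
  5. access berry: HIT. Cache (old->new): [berry bat]
  6. access cat: MISS. Cache (old->new): [berry bat cat]
  7. access rat: MISS. Cache (old->new): [berry bat cat rat]
  8. access cat: HIT. Cache (old->new): [berry bat cat rat]
  9. access ram: MISS. Cache (old->new): [berry bat cat rat ram]
  10. access bat: HIT. Cache (old->new): [berry bat cat rat ram]
  11. access cat: HIT. Cache (old->new): [berry bat cat rat ram]
  12. access rat: HIT. Cache (old->new): [berry bat cat rat ram]
  13. access bat: HIT. Cache (old->new): [berry bat cat rat ram]
  14. access grape: MISS. Cache (old->new): [berry bat cat rat ram grape]
  15. access bat: HIT. Cache (old->new): [berry bat cat rat ram grape]
  16. access grape: HIT. Cache (old->new): [berry bat cat rat ram grape]
  17. access apple: MISS. Cache (old->new): [berry bat cat rat ram grape apple]
  18. access apple: HIT. Cache (old->new): [berry bat cat rat ram grape apple]
  19. access rat: HIT. Cache (old->new): [berry bat cat rat ram grape apple]
  20. access apple: HIT. Cache (old->new): [berry bat cat rat ram grape apple]
  21. access elk: MISS, evict berry. Cache (old->new): [bat cat rat ram grape apple elk]
  22. access grape: HIT. Cache (old->new): [bat cat rat ram grape apple elk]
  23. access elk: HIT. Cache (old->new): [bat cat rat ram grape apple elk]
  24. access grape: HIT. Cache (old->new): [bat cat rat ram grape apple elk]
  25. access grape: HIT. Cache (old->new): [bat cat rat ram grape apple elk]
  26. access grape: HIT. Cache (old->new): [bat cat rat ram grape apple elk]
Total: 18 hits, 8 misses, 1 evictions

Answer: bat cat rat ram grape apple elk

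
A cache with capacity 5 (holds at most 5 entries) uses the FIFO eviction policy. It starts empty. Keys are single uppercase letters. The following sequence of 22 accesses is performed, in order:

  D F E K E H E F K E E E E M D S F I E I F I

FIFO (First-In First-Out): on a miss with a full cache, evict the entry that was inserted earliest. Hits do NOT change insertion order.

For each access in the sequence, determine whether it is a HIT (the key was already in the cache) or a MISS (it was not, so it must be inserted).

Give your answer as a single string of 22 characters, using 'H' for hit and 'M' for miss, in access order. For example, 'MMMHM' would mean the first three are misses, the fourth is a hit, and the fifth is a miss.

FIFO simulation (capacity=5):
  1. access D: MISS. Cache (old->new): [D]
  2. access F: MISS. Cache (old->new): [D F]
  3. access E: MISS. Cache (old->new): [D F E]
  4. access K: MISS. Cache (old->new): [D F E K]
  5. access E: HIT. Cache (old->new): [D F E K]
  6. access H: MISS. Cache (old->new): [D F E K H]
  7. access E: HIT. Cache (old->new): [D F E K H]
  8. access F: HIT. Cache (old->new): [D F E K H]
  9. access K: HIT. Cache (old->new): [D F E K H]
  10. access E: HIT. Cache (old->new): [D F E K H]
  11. access E: HIT. Cache (old->new): [D F E K H]
  12. access E: HIT. Cache (old->new): [D F E K H]
  13. access E: HIT. Cache (old->new): [D F E K H]
  14. access M: MISS, evict D. Cache (old->new): [F E K H M]
  15. access D: MISS, evict F. Cache (old->new): [E K H M D]
  16. access S: MISS, evict E. Cache (old->new): [K H M D S]
  17. access F: MISS, evict K. Cache (old->new): [H M D S F]
  18. access I: MISS, evict H. Cache (old->new): [M D S F I]
  19. access E: MISS, evict M. Cache (old->new): [D S F I E]
  20. access I: HIT. Cache (old->new): [D S F I E]
  21. access F: HIT. Cache (old->new): [D S F I E]
  22. access I: HIT. Cache (old->new): [D S F I E]
Total: 11 hits, 11 misses, 6 evictions

Answer: MMMMHMHHHHHHHMMMMMMHHH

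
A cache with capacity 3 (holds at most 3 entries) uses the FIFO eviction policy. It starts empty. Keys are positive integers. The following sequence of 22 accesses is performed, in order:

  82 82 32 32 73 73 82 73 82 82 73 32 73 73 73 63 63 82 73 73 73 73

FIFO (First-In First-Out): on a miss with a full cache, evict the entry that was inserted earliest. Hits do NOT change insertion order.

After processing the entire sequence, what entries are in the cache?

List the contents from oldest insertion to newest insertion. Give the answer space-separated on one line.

FIFO simulation (capacity=3):
  1. access 82: MISS. Cache (old->new): [82]
  2. access 82: HIT. Cache (old->new): [82]
  3. access 32: MISS. Cache (old->new): [82 32]
  4. access 32: HIT. Cache (old->new): [82 32]
  5. access 73: MISS. Cache (old->new): [82 32 73]
  6. access 73: HIT. Cache (old->new): [82 32 73]
  7. access 82: HIT. Cache (old->new): [82 32 73]
  8. access 73: HIT. Cache (old->new): [82 32 73]
  9. access 82: HIT. Cache (old->new): [82 32 73]
  10. access 82: HIT. Cache (old->new): [82 32 73]
  11. access 73: HIT. Cache (old->new): [82 32 73]
  12. access 32: HIT. Cache (old->new): [82 32 73]
  13. access 73: HIT. Cache (old->new): [82 32 73]
  14. access 73: HIT. Cache (old->new): [82 32 73]
  15. access 73: HIT. Cache (old->new): [82 32 73]
  16. access 63: MISS, evict 82. Cache (old->new): [32 73 63]
  17. access 63: HIT. Cache (old->new): [32 73 63]
  18. access 82: MISS, evict 32. Cache (old->new): [73 63 82]
  19. access 73: HIT. Cache (old->new): [73 63 82]
  20. access 73: HIT. Cache (old->new): [73 63 82]
  21. access 73: HIT. Cache (old->new): [73 63 82]
  22. access 73: HIT. Cache (old->new): [73 63 82]
Total: 17 hits, 5 misses, 2 evictions

Answer: 73 63 82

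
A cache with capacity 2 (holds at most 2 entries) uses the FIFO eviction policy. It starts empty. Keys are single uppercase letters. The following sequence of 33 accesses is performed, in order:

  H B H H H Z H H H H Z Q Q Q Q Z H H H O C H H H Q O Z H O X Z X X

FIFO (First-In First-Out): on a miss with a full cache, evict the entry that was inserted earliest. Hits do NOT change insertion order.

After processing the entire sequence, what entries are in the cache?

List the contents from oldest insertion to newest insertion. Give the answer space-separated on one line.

Answer: X Z

Derivation:
FIFO simulation (capacity=2):
  1. access H: MISS. Cache (old->new): [H]
  2. access B: MISS. Cache (old->new): [H B]
  3. access H: HIT. Cache (old->new): [H B]
  4. access H: HIT. Cache (old->new): [H B]
  5. access H: HIT. Cache (old->new): [H B]
  6. access Z: MISS, evict H. Cache (old->new): [B Z]
  7. access H: MISS, evict B. Cache (old->new): [Z H]
  8. access H: HIT. Cache (old->new): [Z H]
  9. access H: HIT. Cache (old->new): [Z H]
  10. access H: HIT. Cache (old->new): [Z H]
  11. access Z: HIT. Cache (old->new): [Z H]
  12. access Q: MISS, evict Z. Cache (old->new): [H Q]
  13. access Q: HIT. Cache (old->new): [H Q]
  14. access Q: HIT. Cache (old->new): [H Q]
  15. access Q: HIT. Cache (old->new): [H Q]
  16. access Z: MISS, evict H. Cache (old->new): [Q Z]
  17. access H: MISS, evict Q. Cache (old->new): [Z H]
  18. access H: HIT. Cache (old->new): [Z H]
  19. access H: HIT. Cache (old->new): [Z H]
  20. access O: MISS, evict Z. Cache (old->new): [H O]
  21. access C: MISS, evict H. Cache (old->new): [O C]
  22. access H: MISS, evict O. Cache (old->new): [C H]
  23. access H: HIT. Cache (old->new): [C H]
  24. access H: HIT. Cache (old->new): [C H]
  25. access Q: MISS, evict C. Cache (old->new): [H Q]
  26. access O: MISS, evict H. Cache (old->new): [Q O]
  27. access Z: MISS, evict Q. Cache (old->new): [O Z]
  28. access H: MISS, evict O. Cache (old->new): [Z H]
  29. access O: MISS, evict Z. Cache (old->new): [H O]
  30. access X: MISS, evict H. Cache (old->new): [O X]
  31. access Z: MISS, evict O. Cache (old->new): [X Z]
  32. access X: HIT. Cache (old->new): [X Z]
  33. access X: HIT. Cache (old->new): [X Z]
Total: 16 hits, 17 misses, 15 evictions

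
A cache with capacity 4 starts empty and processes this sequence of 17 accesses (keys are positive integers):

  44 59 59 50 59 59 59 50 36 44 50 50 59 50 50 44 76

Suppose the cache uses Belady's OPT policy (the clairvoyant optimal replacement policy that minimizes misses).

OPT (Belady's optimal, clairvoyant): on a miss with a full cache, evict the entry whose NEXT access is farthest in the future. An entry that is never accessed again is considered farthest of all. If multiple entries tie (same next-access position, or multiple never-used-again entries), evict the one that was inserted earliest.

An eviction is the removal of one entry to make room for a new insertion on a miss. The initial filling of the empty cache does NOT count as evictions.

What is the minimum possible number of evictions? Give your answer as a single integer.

Answer: 1

Derivation:
OPT (Belady) simulation (capacity=4):
  1. access 44: MISS. Cache: [44]
  2. access 59: MISS. Cache: [44 59]
  3. access 59: HIT. Next use of 59: step 5. Cache: [44 59]
  4. access 50: MISS. Cache: [44 59 50]
  5. access 59: HIT. Next use of 59: step 6. Cache: [44 59 50]
  6. access 59: HIT. Next use of 59: step 7. Cache: [44 59 50]
  7. access 59: HIT. Next use of 59: step 13. Cache: [44 59 50]
  8. access 50: HIT. Next use of 50: step 11. Cache: [44 59 50]
  9. access 36: MISS. Cache: [44 59 50 36]
  10. access 44: HIT. Next use of 44: step 16. Cache: [44 59 50 36]
  11. access 50: HIT. Next use of 50: step 12. Cache: [44 59 50 36]
  12. access 50: HIT. Next use of 50: step 14. Cache: [44 59 50 36]
  13. access 59: HIT. Next use of 59: never. Cache: [44 59 50 36]
  14. access 50: HIT. Next use of 50: step 15. Cache: [44 59 50 36]
  15. access 50: HIT. Next use of 50: never. Cache: [44 59 50 36]
  16. access 44: HIT. Next use of 44: never. Cache: [44 59 50 36]
  17. access 76: MISS, evict 44 (next use: never). Cache: [59 50 36 76]
Total: 12 hits, 5 misses, 1 evictions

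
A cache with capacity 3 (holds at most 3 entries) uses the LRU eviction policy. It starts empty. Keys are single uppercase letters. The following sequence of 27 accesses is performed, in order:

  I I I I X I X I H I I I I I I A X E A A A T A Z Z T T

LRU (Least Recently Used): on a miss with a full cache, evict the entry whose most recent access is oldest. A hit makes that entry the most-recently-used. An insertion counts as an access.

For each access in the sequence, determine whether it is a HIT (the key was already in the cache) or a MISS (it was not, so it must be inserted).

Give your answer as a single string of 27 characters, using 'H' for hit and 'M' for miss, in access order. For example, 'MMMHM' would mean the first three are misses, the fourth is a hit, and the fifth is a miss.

LRU simulation (capacity=3):
  1. access I: MISS. Cache (LRU->MRU): [I]
  2. access I: HIT. Cache (LRU->MRU): [I]
  3. access I: HIT. Cache (LRU->MRU): [I]
  4. access I: HIT. Cache (LRU->MRU): [I]
  5. access X: MISS. Cache (LRU->MRU): [I X]
  6. access I: HIT. Cache (LRU->MRU): [X I]
  7. access X: HIT. Cache (LRU->MRU): [I X]
  8. access I: HIT. Cache (LRU->MRU): [X I]
  9. access H: MISS. Cache (LRU->MRU): [X I H]
  10. access I: HIT. Cache (LRU->MRU): [X H I]
  11. access I: HIT. Cache (LRU->MRU): [X H I]
  12. access I: HIT. Cache (LRU->MRU): [X H I]
  13. access I: HIT. Cache (LRU->MRU): [X H I]
  14. access I: HIT. Cache (LRU->MRU): [X H I]
  15. access I: HIT. Cache (LRU->MRU): [X H I]
  16. access A: MISS, evict X. Cache (LRU->MRU): [H I A]
  17. access X: MISS, evict H. Cache (LRU->MRU): [I A X]
  18. access E: MISS, evict I. Cache (LRU->MRU): [A X E]
  19. access A: HIT. Cache (LRU->MRU): [X E A]
  20. access A: HIT. Cache (LRU->MRU): [X E A]
  21. access A: HIT. Cache (LRU->MRU): [X E A]
  22. access T: MISS, evict X. Cache (LRU->MRU): [E A T]
  23. access A: HIT. Cache (LRU->MRU): [E T A]
  24. access Z: MISS, evict E. Cache (LRU->MRU): [T A Z]
  25. access Z: HIT. Cache (LRU->MRU): [T A Z]
  26. access T: HIT. Cache (LRU->MRU): [A Z T]
  27. access T: HIT. Cache (LRU->MRU): [A Z T]
Total: 19 hits, 8 misses, 5 evictions

Answer: MHHHMHHHMHHHHHHMMMHHHMHMHHH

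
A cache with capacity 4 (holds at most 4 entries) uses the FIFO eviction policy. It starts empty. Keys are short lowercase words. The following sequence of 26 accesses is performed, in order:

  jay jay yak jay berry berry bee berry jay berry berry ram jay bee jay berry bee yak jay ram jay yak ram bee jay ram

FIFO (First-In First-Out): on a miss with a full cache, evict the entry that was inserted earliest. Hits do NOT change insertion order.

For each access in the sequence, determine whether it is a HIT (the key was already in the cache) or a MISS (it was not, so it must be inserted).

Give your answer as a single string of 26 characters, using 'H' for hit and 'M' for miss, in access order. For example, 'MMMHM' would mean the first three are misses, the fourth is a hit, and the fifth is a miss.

Answer: MHMHMHMHHHHMMHHHHMHHHHHHHH

Derivation:
FIFO simulation (capacity=4):
  1. access jay: MISS. Cache (old->new): [jay]
  2. access jay: HIT. Cache (old->new): [jay]
  3. access yak: MISS. Cache (old->new): [jay yak]
  4. access jay: HIT. Cache (old->new): [jay yak]
  5. access berry: MISS. Cache (old->new): [jay yak berry]
  6. access berry: HIT. Cache (old->new): [jay yak berry]
  7. access bee: MISS. Cache (old->new): [jay yak berry bee]
  8. access berry: HIT. Cache (old->new): [jay yak berry bee]
  9. access jay: HIT. Cache (old->new): [jay yak berry bee]
  10. access berry: HIT. Cache (old->new): [jay yak berry bee]
  11. access berry: HIT. Cache (old->new): [jay yak berry bee]
  12. access ram: MISS, evict jay. Cache (old->new): [yak berry bee ram]
  13. access jay: MISS, evict yak. Cache (old->new): [berry bee ram jay]
  14. access bee: HIT. Cache (old->new): [berry bee ram jay]
  15. access jay: HIT. Cache (old->new): [berry bee ram jay]
  16. access berry: HIT. Cache (old->new): [berry bee ram jay]
  17. access bee: HIT. Cache (old->new): [berry bee ram jay]
  18. access yak: MISS, evict berry. Cache (old->new): [bee ram jay yak]
  19. access jay: HIT. Cache (old->new): [bee ram jay yak]
  20. access ram: HIT. Cache (old->new): [bee ram jay yak]
  21. access jay: HIT. Cache (old->new): [bee ram jay yak]
  22. access yak: HIT. Cache (old->new): [bee ram jay yak]
  23. access ram: HIT. Cache (old->new): [bee ram jay yak]
  24. access bee: HIT. Cache (old->new): [bee ram jay yak]
  25. access jay: HIT. Cache (old->new): [bee ram jay yak]
  26. access ram: HIT. Cache (old->new): [bee ram jay yak]
Total: 19 hits, 7 misses, 3 evictions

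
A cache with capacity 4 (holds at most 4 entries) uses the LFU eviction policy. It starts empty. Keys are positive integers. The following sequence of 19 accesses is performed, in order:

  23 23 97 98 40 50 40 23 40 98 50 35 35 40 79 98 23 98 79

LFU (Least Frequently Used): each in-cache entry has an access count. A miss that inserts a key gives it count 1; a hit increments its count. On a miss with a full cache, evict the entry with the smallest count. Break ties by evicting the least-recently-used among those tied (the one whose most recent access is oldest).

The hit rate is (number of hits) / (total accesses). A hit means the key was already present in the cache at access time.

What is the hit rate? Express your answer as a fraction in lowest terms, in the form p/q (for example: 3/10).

LFU simulation (capacity=4):
  1. access 23: MISS. Cache: [23(c=1)]
  2. access 23: HIT, count now 2. Cache: [23(c=2)]
  3. access 97: MISS. Cache: [97(c=1) 23(c=2)]
  4. access 98: MISS. Cache: [97(c=1) 98(c=1) 23(c=2)]
  5. access 40: MISS. Cache: [97(c=1) 98(c=1) 40(c=1) 23(c=2)]
  6. access 50: MISS, evict 97(c=1). Cache: [98(c=1) 40(c=1) 50(c=1) 23(c=2)]
  7. access 40: HIT, count now 2. Cache: [98(c=1) 50(c=1) 23(c=2) 40(c=2)]
  8. access 23: HIT, count now 3. Cache: [98(c=1) 50(c=1) 40(c=2) 23(c=3)]
  9. access 40: HIT, count now 3. Cache: [98(c=1) 50(c=1) 23(c=3) 40(c=3)]
  10. access 98: HIT, count now 2. Cache: [50(c=1) 98(c=2) 23(c=3) 40(c=3)]
  11. access 50: HIT, count now 2. Cache: [98(c=2) 50(c=2) 23(c=3) 40(c=3)]
  12. access 35: MISS, evict 98(c=2). Cache: [35(c=1) 50(c=2) 23(c=3) 40(c=3)]
  13. access 35: HIT, count now 2. Cache: [50(c=2) 35(c=2) 23(c=3) 40(c=3)]
  14. access 40: HIT, count now 4. Cache: [50(c=2) 35(c=2) 23(c=3) 40(c=4)]
  15. access 79: MISS, evict 50(c=2). Cache: [79(c=1) 35(c=2) 23(c=3) 40(c=4)]
  16. access 98: MISS, evict 79(c=1). Cache: [98(c=1) 35(c=2) 23(c=3) 40(c=4)]
  17. access 23: HIT, count now 4. Cache: [98(c=1) 35(c=2) 40(c=4) 23(c=4)]
  18. access 98: HIT, count now 2. Cache: [35(c=2) 98(c=2) 40(c=4) 23(c=4)]
  19. access 79: MISS, evict 35(c=2). Cache: [79(c=1) 98(c=2) 40(c=4) 23(c=4)]
Total: 10 hits, 9 misses, 5 evictions

Hit rate = 10/19

Answer: 10/19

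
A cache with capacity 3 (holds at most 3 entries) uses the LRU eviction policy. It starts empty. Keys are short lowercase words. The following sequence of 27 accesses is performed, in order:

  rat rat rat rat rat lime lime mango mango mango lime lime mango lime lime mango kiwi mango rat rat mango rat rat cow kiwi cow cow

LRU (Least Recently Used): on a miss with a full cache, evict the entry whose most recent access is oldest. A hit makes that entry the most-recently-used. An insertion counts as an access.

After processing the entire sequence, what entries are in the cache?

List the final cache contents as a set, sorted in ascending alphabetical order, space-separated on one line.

Answer: cow kiwi rat

Derivation:
LRU simulation (capacity=3):
  1. access rat: MISS. Cache (LRU->MRU): [rat]
  2. access rat: HIT. Cache (LRU->MRU): [rat]
  3. access rat: HIT. Cache (LRU->MRU): [rat]
  4. access rat: HIT. Cache (LRU->MRU): [rat]
  5. access rat: HIT. Cache (LRU->MRU): [rat]
  6. access lime: MISS. Cache (LRU->MRU): [rat lime]
  7. access lime: HIT. Cache (LRU->MRU): [rat lime]
  8. access mango: MISS. Cache (LRU->MRU): [rat lime mango]
  9. access mango: HIT. Cache (LRU->MRU): [rat lime mango]
  10. access mango: HIT. Cache (LRU->MRU): [rat lime mango]
  11. access lime: HIT. Cache (LRU->MRU): [rat mango lime]
  12. access lime: HIT. Cache (LRU->MRU): [rat mango lime]
  13. access mango: HIT. Cache (LRU->MRU): [rat lime mango]
  14. access lime: HIT. Cache (LRU->MRU): [rat mango lime]
  15. access lime: HIT. Cache (LRU->MRU): [rat mango lime]
  16. access mango: HIT. Cache (LRU->MRU): [rat lime mango]
  17. access kiwi: MISS, evict rat. Cache (LRU->MRU): [lime mango kiwi]
  18. access mango: HIT. Cache (LRU->MRU): [lime kiwi mango]
  19. access rat: MISS, evict lime. Cache (LRU->MRU): [kiwi mango rat]
  20. access rat: HIT. Cache (LRU->MRU): [kiwi mango rat]
  21. access mango: HIT. Cache (LRU->MRU): [kiwi rat mango]
  22. access rat: HIT. Cache (LRU->MRU): [kiwi mango rat]
  23. access rat: HIT. Cache (LRU->MRU): [kiwi mango rat]
  24. access cow: MISS, evict kiwi. Cache (LRU->MRU): [mango rat cow]
  25. access kiwi: MISS, evict mango. Cache (LRU->MRU): [rat cow kiwi]
  26. access cow: HIT. Cache (LRU->MRU): [rat kiwi cow]
  27. access cow: HIT. Cache (LRU->MRU): [rat kiwi cow]
Total: 20 hits, 7 misses, 4 evictions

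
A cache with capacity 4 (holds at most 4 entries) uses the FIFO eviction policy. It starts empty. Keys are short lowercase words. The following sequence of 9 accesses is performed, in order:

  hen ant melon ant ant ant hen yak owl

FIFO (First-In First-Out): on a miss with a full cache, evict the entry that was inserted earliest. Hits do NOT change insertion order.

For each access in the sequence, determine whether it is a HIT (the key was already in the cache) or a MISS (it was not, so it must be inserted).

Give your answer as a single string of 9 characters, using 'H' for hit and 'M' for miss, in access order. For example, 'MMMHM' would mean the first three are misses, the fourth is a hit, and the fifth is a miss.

FIFO simulation (capacity=4):
  1. access hen: MISS. Cache (old->new): [hen]
  2. access ant: MISS. Cache (old->new): [hen ant]
  3. access melon: MISS. Cache (old->new): [hen ant melon]
  4. access ant: HIT. Cache (old->new): [hen ant melon]
  5. access ant: HIT. Cache (old->new): [hen ant melon]
  6. access ant: HIT. Cache (old->new): [hen ant melon]
  7. access hen: HIT. Cache (old->new): [hen ant melon]
  8. access yak: MISS. Cache (old->new): [hen ant melon yak]
  9. access owl: MISS, evict hen. Cache (old->new): [ant melon yak owl]
Total: 4 hits, 5 misses, 1 evictions

Answer: MMMHHHHMM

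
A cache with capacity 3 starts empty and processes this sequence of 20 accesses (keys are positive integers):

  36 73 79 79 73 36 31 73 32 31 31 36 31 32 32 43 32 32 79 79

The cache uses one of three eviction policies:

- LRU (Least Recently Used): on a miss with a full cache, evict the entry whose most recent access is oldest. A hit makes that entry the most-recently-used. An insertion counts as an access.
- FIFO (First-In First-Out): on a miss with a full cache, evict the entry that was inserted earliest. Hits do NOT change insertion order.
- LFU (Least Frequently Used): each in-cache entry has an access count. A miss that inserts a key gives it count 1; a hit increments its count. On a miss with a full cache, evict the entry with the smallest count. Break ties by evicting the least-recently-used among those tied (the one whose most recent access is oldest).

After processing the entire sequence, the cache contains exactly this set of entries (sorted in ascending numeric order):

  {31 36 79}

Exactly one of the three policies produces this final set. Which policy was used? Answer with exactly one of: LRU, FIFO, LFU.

Answer: LFU

Derivation:
Simulating under each policy and comparing final sets:
  LRU: final set = {32 43 79} -> differs
  FIFO: final set = {36 43 79} -> differs
  LFU: final set = {31 36 79} -> MATCHES target
Only LFU produces the target set.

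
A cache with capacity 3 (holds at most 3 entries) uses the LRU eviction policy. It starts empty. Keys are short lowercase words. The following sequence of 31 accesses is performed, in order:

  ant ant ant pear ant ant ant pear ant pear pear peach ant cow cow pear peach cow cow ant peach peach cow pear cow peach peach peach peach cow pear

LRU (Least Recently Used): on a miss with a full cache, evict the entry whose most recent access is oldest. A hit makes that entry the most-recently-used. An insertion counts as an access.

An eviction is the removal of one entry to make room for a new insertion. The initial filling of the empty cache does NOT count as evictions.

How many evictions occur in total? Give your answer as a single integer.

Answer: 5

Derivation:
LRU simulation (capacity=3):
  1. access ant: MISS. Cache (LRU->MRU): [ant]
  2. access ant: HIT. Cache (LRU->MRU): [ant]
  3. access ant: HIT. Cache (LRU->MRU): [ant]
  4. access pear: MISS. Cache (LRU->MRU): [ant pear]
  5. access ant: HIT. Cache (LRU->MRU): [pear ant]
  6. access ant: HIT. Cache (LRU->MRU): [pear ant]
  7. access ant: HIT. Cache (LRU->MRU): [pear ant]
  8. access pear: HIT. Cache (LRU->MRU): [ant pear]
  9. access ant: HIT. Cache (LRU->MRU): [pear ant]
  10. access pear: HIT. Cache (LRU->MRU): [ant pear]
  11. access pear: HIT. Cache (LRU->MRU): [ant pear]
  12. access peach: MISS. Cache (LRU->MRU): [ant pear peach]
  13. access ant: HIT. Cache (LRU->MRU): [pear peach ant]
  14. access cow: MISS, evict pear. Cache (LRU->MRU): [peach ant cow]
  15. access cow: HIT. Cache (LRU->MRU): [peach ant cow]
  16. access pear: MISS, evict peach. Cache (LRU->MRU): [ant cow pear]
  17. access peach: MISS, evict ant. Cache (LRU->MRU): [cow pear peach]
  18. access cow: HIT. Cache (LRU->MRU): [pear peach cow]
  19. access cow: HIT. Cache (LRU->MRU): [pear peach cow]
  20. access ant: MISS, evict pear. Cache (LRU->MRU): [peach cow ant]
  21. access peach: HIT. Cache (LRU->MRU): [cow ant peach]
  22. access peach: HIT. Cache (LRU->MRU): [cow ant peach]
  23. access cow: HIT. Cache (LRU->MRU): [ant peach cow]
  24. access pear: MISS, evict ant. Cache (LRU->MRU): [peach cow pear]
  25. access cow: HIT. Cache (LRU->MRU): [peach pear cow]
  26. access peach: HIT. Cache (LRU->MRU): [pear cow peach]
  27. access peach: HIT. Cache (LRU->MRU): [pear cow peach]
  28. access peach: HIT. Cache (LRU->MRU): [pear cow peach]
  29. access peach: HIT. Cache (LRU->MRU): [pear cow peach]
  30. access cow: HIT. Cache (LRU->MRU): [pear peach cow]
  31. access pear: HIT. Cache (LRU->MRU): [peach cow pear]
Total: 23 hits, 8 misses, 5 evictions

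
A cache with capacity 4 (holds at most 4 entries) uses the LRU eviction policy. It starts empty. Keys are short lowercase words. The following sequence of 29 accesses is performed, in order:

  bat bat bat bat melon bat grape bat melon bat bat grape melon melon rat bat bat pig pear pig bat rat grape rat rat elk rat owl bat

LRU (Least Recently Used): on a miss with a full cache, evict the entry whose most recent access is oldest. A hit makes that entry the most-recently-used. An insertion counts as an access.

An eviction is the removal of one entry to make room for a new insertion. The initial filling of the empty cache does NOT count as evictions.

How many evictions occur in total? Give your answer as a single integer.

LRU simulation (capacity=4):
  1. access bat: MISS. Cache (LRU->MRU): [bat]
  2. access bat: HIT. Cache (LRU->MRU): [bat]
  3. access bat: HIT. Cache (LRU->MRU): [bat]
  4. access bat: HIT. Cache (LRU->MRU): [bat]
  5. access melon: MISS. Cache (LRU->MRU): [bat melon]
  6. access bat: HIT. Cache (LRU->MRU): [melon bat]
  7. access grape: MISS. Cache (LRU->MRU): [melon bat grape]
  8. access bat: HIT. Cache (LRU->MRU): [melon grape bat]
  9. access melon: HIT. Cache (LRU->MRU): [grape bat melon]
  10. access bat: HIT. Cache (LRU->MRU): [grape melon bat]
  11. access bat: HIT. Cache (LRU->MRU): [grape melon bat]
  12. access grape: HIT. Cache (LRU->MRU): [melon bat grape]
  13. access melon: HIT. Cache (LRU->MRU): [bat grape melon]
  14. access melon: HIT. Cache (LRU->MRU): [bat grape melon]
  15. access rat: MISS. Cache (LRU->MRU): [bat grape melon rat]
  16. access bat: HIT. Cache (LRU->MRU): [grape melon rat bat]
  17. access bat: HIT. Cache (LRU->MRU): [grape melon rat bat]
  18. access pig: MISS, evict grape. Cache (LRU->MRU): [melon rat bat pig]
  19. access pear: MISS, evict melon. Cache (LRU->MRU): [rat bat pig pear]
  20. access pig: HIT. Cache (LRU->MRU): [rat bat pear pig]
  21. access bat: HIT. Cache (LRU->MRU): [rat pear pig bat]
  22. access rat: HIT. Cache (LRU->MRU): [pear pig bat rat]
  23. access grape: MISS, evict pear. Cache (LRU->MRU): [pig bat rat grape]
  24. access rat: HIT. Cache (LRU->MRU): [pig bat grape rat]
  25. access rat: HIT. Cache (LRU->MRU): [pig bat grape rat]
  26. access elk: MISS, evict pig. Cache (LRU->MRU): [bat grape rat elk]
  27. access rat: HIT. Cache (LRU->MRU): [bat grape elk rat]
  28. access owl: MISS, evict bat. Cache (LRU->MRU): [grape elk rat owl]
  29. access bat: MISS, evict grape. Cache (LRU->MRU): [elk rat owl bat]
Total: 19 hits, 10 misses, 6 evictions

Answer: 6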